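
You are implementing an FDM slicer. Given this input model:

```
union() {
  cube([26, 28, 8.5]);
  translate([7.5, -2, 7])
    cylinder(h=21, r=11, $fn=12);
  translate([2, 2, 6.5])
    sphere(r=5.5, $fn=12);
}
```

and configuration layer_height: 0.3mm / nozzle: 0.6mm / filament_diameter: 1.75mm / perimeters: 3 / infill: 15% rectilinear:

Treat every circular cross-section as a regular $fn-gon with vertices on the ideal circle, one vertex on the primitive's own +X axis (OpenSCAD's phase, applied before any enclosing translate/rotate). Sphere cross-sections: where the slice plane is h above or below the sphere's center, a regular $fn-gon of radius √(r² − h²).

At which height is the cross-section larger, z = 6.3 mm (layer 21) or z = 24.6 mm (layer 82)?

layer 21 (z = 6.3 mm)

Layer 21 (z = 6.3): the cube (footprint 26×28) is included at this height (area 728.00 mm²); the cylinder at (7.5, -2) does not reach this height (z outside [7, 28]); the r=5.5 sphere at (2, 2) slices to a regular 12-gon of circumradius 5.496 (√(r²−h²) with h=0.2 from center) (area = (12/2)·5.496²·sin(360°/12) = 90.63 mm²); Combining (union): the regions partially overlap — summed areas 818.63 mm² minus the doubly-counted overlap 47.57 mm² gives 771.06 mm² — area = 771.06 mm². So its area = 771.06 mm². Layer 82 (z = 24.6): the cube is not intersected at this z (z outside [0, 8.5]); the r=11 cylinder at (7.5, -2) contributes a regular 12-gon of circumradius 11 (area = (12/2)·11.000²·sin(360°/12) = 363.00 mm²); the sphere at (2, 2) is absent (|z−center|=18.100 > r=5.5); Merging all regions: only the r=11 cylinder at (7.5, -2) is present, so the union is just that shape — area = 363.00 mm². So its area = 363.00 mm². Layer 21 is larger (771.06 vs 363.00 mm²).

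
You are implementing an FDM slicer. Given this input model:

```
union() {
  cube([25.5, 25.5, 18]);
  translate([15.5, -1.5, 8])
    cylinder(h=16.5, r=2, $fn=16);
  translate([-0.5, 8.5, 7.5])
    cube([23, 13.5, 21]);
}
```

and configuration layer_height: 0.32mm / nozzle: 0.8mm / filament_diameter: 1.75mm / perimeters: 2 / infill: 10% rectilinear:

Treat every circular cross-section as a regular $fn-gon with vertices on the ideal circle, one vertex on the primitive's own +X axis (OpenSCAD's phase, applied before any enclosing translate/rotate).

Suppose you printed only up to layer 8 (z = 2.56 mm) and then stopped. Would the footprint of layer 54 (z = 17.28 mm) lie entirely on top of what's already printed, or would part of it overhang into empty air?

Compare the two slices. At z = 2.56: the 25.5×25.5 cube contributes its full rectangle (area 650.25 mm²); the cylinder at (15.5, -1.5) is absent (z outside [8, 24.5]); the cube at (-0.5, 8.5) is not intersected at this z (z outside [7.5, 28.5]); Taking the union: only the 25.5×25.5 cube is present, so the union is just that shape — area = 650.25 mm². At z = 17.28: the 25.5×25.5 cube contributes its full rectangle (area 650.25 mm²); the cylinder at (15.5, -1.5): section is a regular 16-gon, circumradius r=2 (area = (16/2)·2.000²·sin(360°/16) = 12.25 mm²); the cube at (-0.5, 8.5) (footprint 23×13.5) is included at this height (area 310.50 mm²); Merging all regions: the regions partially overlap — summed areas 973.00 mm² minus the doubly-counted overlap 304.58 mm² gives 668.42 mm² — area = 668.42 mm². Checking containment: at z = 17.28 the cross-section extends beyond the z = 2.56 cross-section by about 18.17 mm².

part overhangs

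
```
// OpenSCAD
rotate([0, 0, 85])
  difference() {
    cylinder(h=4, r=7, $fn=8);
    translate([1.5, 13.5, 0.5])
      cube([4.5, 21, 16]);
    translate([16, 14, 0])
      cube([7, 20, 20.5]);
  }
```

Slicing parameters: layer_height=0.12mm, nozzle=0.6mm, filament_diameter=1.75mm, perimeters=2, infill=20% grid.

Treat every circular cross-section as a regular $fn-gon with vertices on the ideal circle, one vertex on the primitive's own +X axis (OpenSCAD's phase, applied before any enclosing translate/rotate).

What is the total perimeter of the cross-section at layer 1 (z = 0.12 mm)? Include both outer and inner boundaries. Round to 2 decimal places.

At z = 0.12 mm: the r=7 cylinder gives a regular 8-gon of circumradius 7 (constant along its height) (perimeter = 2·8·7.000·sin(180°/8) = 42.86 mm); the cube at (1.5, 13.5) is absent (z outside [0.5, 16.5]); the cube at (16, 14) is present — its section is the full 7×20 rectangle (perimeter 54.00 mm); After the difference (first − rest): starting from the r=7 cylinder, the 7×20 cube at (16, 14) misses the remaining region (no effect) — boundary = 42.86 mm; (whole slice rotated 85° about Z — lengths, areas and connectivity unchanged). Overall, the cross-section is a single solid region. Total boundary length (outer) = 42.86 mm.

42.86 mm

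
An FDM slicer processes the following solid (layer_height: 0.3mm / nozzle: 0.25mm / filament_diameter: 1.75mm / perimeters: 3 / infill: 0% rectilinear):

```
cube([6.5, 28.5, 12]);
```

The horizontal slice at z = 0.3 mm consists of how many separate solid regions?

At z = 0.3 mm: the 6.5×28.5 cube contributes its full rectangle. The result has 1 disconnected region.

1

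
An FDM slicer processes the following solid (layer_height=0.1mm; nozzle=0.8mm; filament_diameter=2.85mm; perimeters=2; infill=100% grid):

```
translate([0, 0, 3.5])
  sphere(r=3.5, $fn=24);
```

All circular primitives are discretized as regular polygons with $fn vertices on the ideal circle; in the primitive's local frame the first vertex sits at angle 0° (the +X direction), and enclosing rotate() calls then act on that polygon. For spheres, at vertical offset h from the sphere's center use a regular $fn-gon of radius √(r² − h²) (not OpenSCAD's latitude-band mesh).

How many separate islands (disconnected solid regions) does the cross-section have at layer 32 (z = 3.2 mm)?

At z = 3.2 mm: the r=3.5 sphere contributes a regular 24-gon of circumradius √(3.5²−0.3²) = 3.487. Overall, the cross-section is a single solid region. Island count = 1.

1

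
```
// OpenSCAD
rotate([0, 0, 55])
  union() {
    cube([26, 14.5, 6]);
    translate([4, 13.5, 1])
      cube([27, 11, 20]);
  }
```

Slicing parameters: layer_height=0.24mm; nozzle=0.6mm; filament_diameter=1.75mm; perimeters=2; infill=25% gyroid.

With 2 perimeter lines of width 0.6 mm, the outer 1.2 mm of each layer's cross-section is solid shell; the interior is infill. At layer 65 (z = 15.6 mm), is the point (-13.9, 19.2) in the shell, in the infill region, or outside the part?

infill

At z = 15.6 mm: the cube is not intersected at this z (z outside [0, 6]); the 27×11 cube at (4, 13.5) contributes its full rectangle; Combining (union): only the 27×11 cube at (4, 13.5) is present, so the union is just that shape — 1 connected region; (rotated 55° about Z; rotation is an isometry so areas/perimeters/island counts are preserved). Overall, the cross-section is a single solid region. Undo the 55° rotation: the query point maps to (7.755, 22.399) in the un-rotated model frame. The nearest boundary edge runs (31.00, 24.50)→(4.00, 24.50); distance from the point to it = 2.10 mm. The point is inside the cross-section and 2.10 mm from the nearest boundary — more than the 1.2 mm shell width (2 × 0.6), so it's in the infill interior.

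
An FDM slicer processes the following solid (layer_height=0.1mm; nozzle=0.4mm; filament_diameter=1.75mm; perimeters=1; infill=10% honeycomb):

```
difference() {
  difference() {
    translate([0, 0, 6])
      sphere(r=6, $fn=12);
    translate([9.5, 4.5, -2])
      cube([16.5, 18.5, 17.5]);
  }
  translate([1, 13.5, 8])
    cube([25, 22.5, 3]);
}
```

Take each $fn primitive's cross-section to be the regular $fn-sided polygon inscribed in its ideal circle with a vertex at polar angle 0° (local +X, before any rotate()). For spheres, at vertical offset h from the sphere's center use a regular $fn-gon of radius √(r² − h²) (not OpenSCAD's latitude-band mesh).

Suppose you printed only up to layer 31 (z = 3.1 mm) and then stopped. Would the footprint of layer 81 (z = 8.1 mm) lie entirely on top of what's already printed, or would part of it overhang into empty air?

Compare the two slices. At z = 3.1: the r=6 sphere contributes a regular 12-gon of circumradius √(6²−2.9²) = 5.253 (area = (12/2)·5.253²·sin(360°/12) = 82.77 mm²); the cube at (9.5, 4.5) is present — its section is the full 16.5×18.5 rectangle (area 305.25 mm²); Subtracting the remaining from the first: starting from the r=6 sphere (82.77 mm²), the 16.5×18.5 cube at (9.5, 4.5) misses the remaining region (no effect) — area = 82.77 mm²; the cube at (1, 13.5) is absent (z outside [8, 11]); Taking the first minus the rest: none of the subtracted shapes is present at this height, so the result so far is unchanged — area = 82.77 mm². At z = 8.1: the sphere: section is a regular 12-gon, circumradius = √(r²−h²) = √(6²−2.1²) = 5.620 (area = (12/2)·5.620²·sin(360°/12) = 94.77 mm²); the cube at (9.5, 4.5) (footprint 16.5×18.5) is included at this height (area 305.25 mm²); Taking the first minus the rest: starting from the r=6 sphere (94.77 mm²), the 16.5×18.5 cube at (9.5, 4.5) misses the remaining region (no effect) — area = 94.77 mm²; the 25×22.5 cube at (1, 13.5) contributes its full rectangle (area 562.50 mm²); Taking the first minus the rest: starting from the result so far (94.77 mm²), the 25×22.5 cube at (1, 13.5) misses the remaining region (no effect) — area = 94.77 mm². Checking containment: at z = 8.1 the cross-section extends beyond the z = 3.1 cross-section by about 12.00 mm².

part overhangs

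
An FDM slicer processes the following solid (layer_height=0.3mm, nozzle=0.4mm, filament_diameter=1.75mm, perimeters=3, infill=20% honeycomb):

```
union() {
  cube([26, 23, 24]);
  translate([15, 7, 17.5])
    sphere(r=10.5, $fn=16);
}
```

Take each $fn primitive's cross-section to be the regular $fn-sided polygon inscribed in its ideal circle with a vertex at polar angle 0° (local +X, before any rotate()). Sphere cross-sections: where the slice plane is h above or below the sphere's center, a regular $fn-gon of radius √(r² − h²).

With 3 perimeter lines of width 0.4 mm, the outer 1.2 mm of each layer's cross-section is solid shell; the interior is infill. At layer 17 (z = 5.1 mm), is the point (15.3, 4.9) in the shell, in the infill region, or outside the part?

infill

At z = 5.1 mm: the 26×23 cube contributes its full rectangle; the sphere at (15, 7) does not reach this height (|z−center|=12.400 > r=10.5); Taking the union: only the 26×23 cube is present, so the union is just that shape — 1 connected region. Overall, the cross-section is a single solid region. The nearest boundary edge runs (0.00, 0.00)→(26.00, 0.00); distance from the point to it = 4.90 mm. The point is inside the cross-section and 4.90 mm from the nearest boundary — more than the 1.2 mm shell width (3 × 0.4), so it's in the infill interior.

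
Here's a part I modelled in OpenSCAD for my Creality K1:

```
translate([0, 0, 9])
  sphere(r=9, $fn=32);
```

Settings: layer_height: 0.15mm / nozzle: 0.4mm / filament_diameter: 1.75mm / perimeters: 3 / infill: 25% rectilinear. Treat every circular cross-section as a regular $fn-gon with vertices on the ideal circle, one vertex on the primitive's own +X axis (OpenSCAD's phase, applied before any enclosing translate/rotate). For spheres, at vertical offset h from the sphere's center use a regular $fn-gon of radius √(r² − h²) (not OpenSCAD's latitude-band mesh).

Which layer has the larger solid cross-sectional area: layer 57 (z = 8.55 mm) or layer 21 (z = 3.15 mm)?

layer 57 (z = 8.55 mm)

Layer 57 (z = 8.55): the sphere: section is a regular 32-gon, circumradius = √(r²−h²) = √(9²−0.45²) = 8.989 (area = (32/2)·8.989²·sin(360°/32) = 252.20 mm²). So its area = 252.20 mm². Layer 21 (z = 3.15): the r=9 sphere slices to a regular 32-gon of circumradius 6.839 (√(r²−h²) with h=5.85 from center) (area = (32/2)·6.839²·sin(360°/32) = 146.01 mm²). So its area = 146.01 mm². Layer 57 is larger (252.20 vs 146.01 mm²).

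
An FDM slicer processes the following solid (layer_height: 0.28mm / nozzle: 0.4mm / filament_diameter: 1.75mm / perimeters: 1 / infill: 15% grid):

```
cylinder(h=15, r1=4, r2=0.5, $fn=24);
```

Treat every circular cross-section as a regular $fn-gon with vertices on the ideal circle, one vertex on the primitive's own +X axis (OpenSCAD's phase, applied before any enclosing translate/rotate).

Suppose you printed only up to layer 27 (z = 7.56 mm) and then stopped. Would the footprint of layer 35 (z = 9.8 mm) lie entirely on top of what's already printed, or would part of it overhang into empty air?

Compare the two slices. At z = 7.56: the cone: at t=0.504 of its height the radius interpolates to r₁+(r₂−r₁)t = 2.236, giving a regular 24-gon of that circumradius (area = (24/2)·2.236²·sin(360°/24) = 15.53 mm²). At z = 9.8: the cone contributes a regular 24-gon of circumradius 1.713 (interpolated between r1=4 and r2=0.5 at t=0.653) (area = (24/2)·1.713²·sin(360°/24) = 9.12 mm²). Checking containment: the cross-section at z = 9.8 is a subset of the cross-section at z = 7.56.

entirely on top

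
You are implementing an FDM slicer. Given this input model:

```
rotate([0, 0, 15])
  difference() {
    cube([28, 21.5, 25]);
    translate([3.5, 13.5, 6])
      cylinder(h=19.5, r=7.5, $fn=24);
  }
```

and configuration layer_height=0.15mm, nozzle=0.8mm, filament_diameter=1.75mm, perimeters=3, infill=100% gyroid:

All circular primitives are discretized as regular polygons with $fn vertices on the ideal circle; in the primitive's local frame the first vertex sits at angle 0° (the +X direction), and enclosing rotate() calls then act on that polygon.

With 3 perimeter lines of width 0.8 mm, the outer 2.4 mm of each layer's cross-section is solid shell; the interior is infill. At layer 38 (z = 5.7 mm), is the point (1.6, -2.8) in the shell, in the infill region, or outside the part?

At z = 5.7 mm: the cube is present — its section is the full 28×21.5 rectangle; the cylinder at (3.5, 13.5) does not reach this height (z outside [6, 25.5]); Taking the first minus the rest: none of the subtracted shapes is present at this height, so the 28×21.5 cube is unchanged — 1 connected region; (rotated 15° about Z; rotation is an isometry so areas/perimeters/island counts are preserved). Overall, the cross-section is a single solid region. Undo the 15° rotation: the query point maps to (0.821, -3.119) in the un-rotated model frame. The nearest boundary edge runs (0.00, 0.00)→(28.00, 0.00); distance from the point to it = 3.12 mm. The point is not inside any of the regions above, so it lies outside the cross-section (3.12 mm from the nearest boundary).

outside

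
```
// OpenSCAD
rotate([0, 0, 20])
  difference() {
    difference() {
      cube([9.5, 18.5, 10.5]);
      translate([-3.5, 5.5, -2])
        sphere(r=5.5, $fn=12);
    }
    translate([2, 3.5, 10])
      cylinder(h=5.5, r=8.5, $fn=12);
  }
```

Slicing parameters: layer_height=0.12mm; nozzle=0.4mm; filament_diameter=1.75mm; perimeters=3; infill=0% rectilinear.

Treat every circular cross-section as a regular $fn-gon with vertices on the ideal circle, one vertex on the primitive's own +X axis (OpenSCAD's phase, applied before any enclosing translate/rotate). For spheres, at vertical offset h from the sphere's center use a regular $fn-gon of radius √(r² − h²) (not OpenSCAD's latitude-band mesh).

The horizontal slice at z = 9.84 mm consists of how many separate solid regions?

1

At z = 9.84 mm: the cube (footprint 9.5×18.5) is included at this height; the sphere at (-3.5, 5.5) does not reach this height (|z−center|=11.840 > r=5.5); After the difference (first − rest): none of the subtracted shapes is present at this height, so the 9.5×18.5 cube is unchanged — 1 connected region; the cylinder at (2, 3.5) is absent (z outside [10, 15.5]); Taking the first minus the rest: none of the subtracted shapes is present at this height, so the result so far is unchanged — 1 connected region; (rotated 20° about Z; rotation is an isometry so areas/perimeters/island counts are preserved). The result has 1 disconnected region.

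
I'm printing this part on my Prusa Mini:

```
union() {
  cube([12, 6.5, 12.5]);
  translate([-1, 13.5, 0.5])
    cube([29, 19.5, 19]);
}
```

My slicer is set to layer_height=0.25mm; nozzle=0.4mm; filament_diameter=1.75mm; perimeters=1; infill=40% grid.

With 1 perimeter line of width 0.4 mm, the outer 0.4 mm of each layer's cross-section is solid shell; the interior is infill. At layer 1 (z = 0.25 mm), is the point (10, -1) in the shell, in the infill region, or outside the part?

At z = 0.25 mm: the cube is present — its section is the full 12×6.5 rectangle; the cube at (-1, 13.5) is absent (z outside [0.5, 19.5]); Merging all regions: only the 12×6.5 cube is present, so the union is just that shape — 1 connected region. Overall, the cross-section is a single solid region. The nearest boundary edge runs (0.00, 0.00)→(12.00, 0.00); distance from the point to it = 1.00 mm. The point is not inside any of the regions above, so it lies outside the cross-section (1.00 mm from the nearest boundary).

outside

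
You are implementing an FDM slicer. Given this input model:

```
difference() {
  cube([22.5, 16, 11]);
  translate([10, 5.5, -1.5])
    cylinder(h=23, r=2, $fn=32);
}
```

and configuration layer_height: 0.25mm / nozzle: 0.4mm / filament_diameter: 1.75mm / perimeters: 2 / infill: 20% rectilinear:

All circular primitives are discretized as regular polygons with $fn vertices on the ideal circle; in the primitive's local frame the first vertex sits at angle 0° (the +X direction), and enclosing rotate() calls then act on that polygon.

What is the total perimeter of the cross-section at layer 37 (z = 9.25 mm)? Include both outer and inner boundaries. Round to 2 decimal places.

89.55 mm

At z = 9.25 mm: the 22.5×16 cube contributes its full rectangle (perimeter 77.00 mm); the r=2 cylinder at (10, 5.5) gives a regular 32-gon of circumradius 2 (constant along its height) (perimeter = 2·32·2.000·sin(180°/32) = 12.55 mm); Subtracting the remaining from the first: starting from the 22.5×16 cube, the r=2 cylinder at (10, 5.5) lies wholly inside it (removes its full 12.49 mm² and its 12.55 mm outline becomes a hole wall) — boundary (outer + 1 inner loop) = 89.55 mm. Overall, the cross-section is one region with 1 hole. Total boundary length (outer + inner) = 89.55 mm.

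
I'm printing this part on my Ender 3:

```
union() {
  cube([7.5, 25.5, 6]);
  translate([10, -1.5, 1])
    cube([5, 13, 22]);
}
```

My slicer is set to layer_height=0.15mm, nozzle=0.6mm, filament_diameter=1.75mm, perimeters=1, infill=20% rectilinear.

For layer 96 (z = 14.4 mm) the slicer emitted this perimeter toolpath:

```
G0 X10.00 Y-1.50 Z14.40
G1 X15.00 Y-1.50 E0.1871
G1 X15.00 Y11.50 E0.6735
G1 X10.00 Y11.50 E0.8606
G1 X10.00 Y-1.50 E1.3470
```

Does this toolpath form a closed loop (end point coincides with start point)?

yes

Start point (G0): (10.00, -1.50). End point (last G1): the path returns to the start — closed.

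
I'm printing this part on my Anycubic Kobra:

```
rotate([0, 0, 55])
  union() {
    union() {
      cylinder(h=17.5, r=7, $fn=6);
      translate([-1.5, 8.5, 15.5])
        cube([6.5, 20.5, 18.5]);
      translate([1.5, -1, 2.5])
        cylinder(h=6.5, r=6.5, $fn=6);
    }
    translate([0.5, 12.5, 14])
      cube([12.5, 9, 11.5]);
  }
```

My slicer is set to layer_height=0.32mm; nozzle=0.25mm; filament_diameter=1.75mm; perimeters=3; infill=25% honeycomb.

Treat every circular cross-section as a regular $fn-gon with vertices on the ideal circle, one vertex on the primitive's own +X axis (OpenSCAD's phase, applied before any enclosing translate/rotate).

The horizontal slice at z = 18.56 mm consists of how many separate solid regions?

At z = 18.56 mm: the cylinder does not reach this height (z outside [0, 17.5]); the cube at (-1.5, 8.5) is present — its section is the full 6.5×20.5 rectangle; the cylinder at (1.5, -1) is not intersected at this z (z outside [2.5, 9]); Taking the union: only the 6.5×20.5 cube at (-1.5, 8.5) is present, so the union is just that shape — 1 connected region; the cube at (0.5, 12.5) is present — its section is the full 12.5×9 rectangle; Combining (union): the regions partially overlap (shared area 40.50 mm²), so overlapping operands fuse into one piece — 1 connected region; (rotated 55° about Z; rotation is an isometry so areas/perimeters/island counts are preserved). The result has 1 disconnected region.

1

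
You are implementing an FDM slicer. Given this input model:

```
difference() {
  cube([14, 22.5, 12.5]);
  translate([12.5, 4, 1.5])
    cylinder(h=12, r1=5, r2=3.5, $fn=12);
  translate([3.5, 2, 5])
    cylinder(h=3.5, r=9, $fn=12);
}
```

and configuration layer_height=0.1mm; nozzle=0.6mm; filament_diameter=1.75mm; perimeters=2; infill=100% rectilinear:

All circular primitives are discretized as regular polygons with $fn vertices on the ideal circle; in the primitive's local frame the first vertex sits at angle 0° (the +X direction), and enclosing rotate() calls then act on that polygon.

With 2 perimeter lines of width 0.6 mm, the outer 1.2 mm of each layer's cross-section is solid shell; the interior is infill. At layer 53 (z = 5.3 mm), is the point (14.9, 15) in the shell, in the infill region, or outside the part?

outside

At z = 5.3 mm: the cube is present — its section is the full 14×22.5 rectangle; the cone at (12.5, 4) contributes a regular 12-gon of circumradius 4.525 (interpolated between r1=5 and r2=3.5 at t=0.317); the r=9 cylinder at (3.5, 2) gives a regular 12-gon of circumradius 9 (constant along its height); Subtracting the remaining from the first: starting from the 14×22.5 cube, the cone at (12.5, 4) partially overlaps it — only the 42.69 mm² overlap (of its 61.43 mm²) is removed, clipping the outline; the r=9 cylinder at (3.5, 2) partially overlaps it — only the 91.49 mm² overlap (of its 243.00 mm²) is removed, clipping the outline — 1 connected region. Overall, the cross-section is a single solid region. The nearest boundary edge runs (14.00, 22.50)→(14.00, 8.12); distance from the point to it = 0.90 mm. The point is not inside any of the regions above, so it lies outside the cross-section (0.90 mm from the nearest boundary).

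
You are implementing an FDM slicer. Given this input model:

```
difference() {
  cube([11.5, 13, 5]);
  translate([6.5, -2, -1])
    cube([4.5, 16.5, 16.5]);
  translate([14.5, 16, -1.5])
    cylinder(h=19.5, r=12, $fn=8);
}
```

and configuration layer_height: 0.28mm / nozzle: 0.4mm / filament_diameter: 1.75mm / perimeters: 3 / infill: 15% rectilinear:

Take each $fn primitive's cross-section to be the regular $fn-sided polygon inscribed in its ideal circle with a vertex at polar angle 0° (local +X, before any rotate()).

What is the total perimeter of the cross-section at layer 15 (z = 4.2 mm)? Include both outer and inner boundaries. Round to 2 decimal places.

48.75 mm

At z = 4.2 mm: the cube (footprint 11.5×13) is included at this height (perimeter 49.00 mm); the 4.5×16.5 cube at (6.5, -2) contributes its full rectangle (perimeter 42.00 mm); the r=12 cylinder at (14.5, 16) contributes a regular 8-gon of circumradius 12 (perimeter = 2·8·12.000·sin(180°/8) = 73.48 mm); Taking the first minus the rest: starting from the 11.5×13 cube, the 4.5×16.5 cube at (6.5, -2) partially overlaps it — only the 58.50 mm² overlap (of its 74.25 mm²) is removed, clipping the outline; the r=12 cylinder at (14.5, 16) partially overlaps it — only the 12.77 mm² overlap (of its 407.29 mm²) is removed, clipping the outline — boundary = 48.75 mm. Overall, the cross-section has 2 separate islands. Total boundary length (outer) = 48.75 mm.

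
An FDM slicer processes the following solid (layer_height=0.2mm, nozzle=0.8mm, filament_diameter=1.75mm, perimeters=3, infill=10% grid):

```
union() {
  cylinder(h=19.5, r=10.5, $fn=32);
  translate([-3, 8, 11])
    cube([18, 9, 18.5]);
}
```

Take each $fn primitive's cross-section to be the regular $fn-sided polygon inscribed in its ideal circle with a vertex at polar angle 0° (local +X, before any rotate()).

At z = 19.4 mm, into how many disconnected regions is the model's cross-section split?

At z = 19.4 mm: the r=10.5 cylinder contributes a regular 32-gon of circumradius 10.5; the cube at (-3, 8) is present — its section is the full 18×9 rectangle; Taking the union: the regions partially overlap (shared area 18.35 mm²), so overlapping operands fuse into one piece — 1 connected region. The result has 1 disconnected region.

1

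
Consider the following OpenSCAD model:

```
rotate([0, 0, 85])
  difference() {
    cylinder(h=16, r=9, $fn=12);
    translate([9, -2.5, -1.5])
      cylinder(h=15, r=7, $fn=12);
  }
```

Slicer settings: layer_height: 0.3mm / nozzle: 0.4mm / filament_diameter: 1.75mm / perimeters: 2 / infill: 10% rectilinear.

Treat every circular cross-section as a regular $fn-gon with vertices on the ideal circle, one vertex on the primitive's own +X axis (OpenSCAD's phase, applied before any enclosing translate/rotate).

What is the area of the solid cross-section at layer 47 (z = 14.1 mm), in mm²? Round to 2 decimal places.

243.00 mm²

At z = 14.1 mm: the cylinder: section is a regular 12-gon, circumradius r=9 (area = (12/2)·9.000²·sin(360°/12) = 243.00 mm²); the cylinder at (9, -2.5) is not intersected at this z (z outside [-1.5, 13.5]); After the difference (first − rest): none of the subtracted shapes is present at this height, so the r=9 cylinder is unchanged — area = 243.00 mm²; (whole slice rotated 85° about Z — lengths, areas and connectivity unchanged). Overall, the cross-section is a single solid region. Net area = 243.00 mm².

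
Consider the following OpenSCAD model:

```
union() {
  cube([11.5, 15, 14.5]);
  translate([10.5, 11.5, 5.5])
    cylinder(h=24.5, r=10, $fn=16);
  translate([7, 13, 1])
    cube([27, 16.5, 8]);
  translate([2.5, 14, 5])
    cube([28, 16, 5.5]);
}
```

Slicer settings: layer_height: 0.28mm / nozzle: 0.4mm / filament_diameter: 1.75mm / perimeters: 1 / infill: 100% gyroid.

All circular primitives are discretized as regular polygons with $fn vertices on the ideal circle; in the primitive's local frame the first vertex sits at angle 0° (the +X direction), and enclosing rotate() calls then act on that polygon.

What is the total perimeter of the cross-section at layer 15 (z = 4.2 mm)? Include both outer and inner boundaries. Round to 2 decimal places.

127.00 mm

At z = 4.2 mm: the cube is present — its section is the full 11.5×15 rectangle (perimeter 53.00 mm); the cylinder at (10.5, 11.5) is not intersected at this z (z outside [5.5, 30]); the 27×16.5 cube at (7, 13) contributes its full rectangle (perimeter 87.00 mm); the cube at (2.5, 14) does not reach this height (z outside [5, 10.5]); Combining (union): the regions partially overlap (shared area 9.00 mm²), so the edge portions inside another operand are dropped and the merged outline is re-measured after clipping — boundary = 127.00 mm. Overall, the cross-section is a single solid region. Total boundary length (outer) = 127.00 mm.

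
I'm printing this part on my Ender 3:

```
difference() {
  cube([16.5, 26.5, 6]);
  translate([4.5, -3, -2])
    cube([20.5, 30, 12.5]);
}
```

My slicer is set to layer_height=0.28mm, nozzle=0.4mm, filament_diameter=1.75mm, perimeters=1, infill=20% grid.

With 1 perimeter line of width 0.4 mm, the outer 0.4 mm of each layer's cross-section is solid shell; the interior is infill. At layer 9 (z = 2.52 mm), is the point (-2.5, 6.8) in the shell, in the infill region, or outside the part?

At z = 2.52 mm: the cube (footprint 16.5×26.5) is included at this height; the cube at (4.5, -3) is present — its section is the full 20.5×30 rectangle; After the difference (first − rest): starting from the 16.5×26.5 cube, the 20.5×30 cube at (4.5, -3) partially overlaps it — only the 318.00 mm² overlap (of its 615.00 mm²) is removed, clipping the outline — 1 connected region. Overall, the cross-section is a single solid region. The nearest boundary edge runs (0.00, 0.00)→(0.00, 26.50); distance from the point to it = 2.50 mm. The point is not inside any of the regions above, so it lies outside the cross-section (2.50 mm from the nearest boundary).

outside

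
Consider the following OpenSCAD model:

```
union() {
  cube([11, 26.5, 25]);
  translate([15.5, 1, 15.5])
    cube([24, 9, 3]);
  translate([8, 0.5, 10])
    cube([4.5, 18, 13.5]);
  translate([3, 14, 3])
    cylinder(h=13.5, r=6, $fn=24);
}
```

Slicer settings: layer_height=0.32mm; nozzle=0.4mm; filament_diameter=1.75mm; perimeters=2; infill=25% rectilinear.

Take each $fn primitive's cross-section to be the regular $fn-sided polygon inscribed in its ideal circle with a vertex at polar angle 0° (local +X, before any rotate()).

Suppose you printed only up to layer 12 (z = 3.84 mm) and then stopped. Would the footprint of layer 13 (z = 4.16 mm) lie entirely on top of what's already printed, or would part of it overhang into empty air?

entirely on top

Compare the two slices. At z = 3.84: the cube (footprint 11×26.5) is included at this height (area 291.50 mm²); the cube at (15.5, 1) is absent (z outside [15.5, 18.5]); the cube at (8, 0.5) is not intersected at this z (z outside [10, 23.5]); the r=6 cylinder at (3, 14) contributes a regular 24-gon of circumradius 6 (area = (24/2)·6.000²·sin(360°/24) = 111.81 mm²); Merging all regions: the regions partially overlap — summed areas 403.31 mm² minus the doubly-counted overlap 90.13 mm² gives 313.18 mm² — area = 313.18 mm². At z = 4.16: the 11×26.5 cube contributes its full rectangle (area 291.50 mm²); the cube at (15.5, 1) does not reach this height (z outside [15.5, 18.5]); the cube at (8, 0.5) is not intersected at this z (z outside [10, 23.5]); the r=6 cylinder at (3, 14) contributes a regular 24-gon of circumradius 6 (area = (24/2)·6.000²·sin(360°/24) = 111.81 mm²); Combining (union): the regions partially overlap — summed areas 403.31 mm² minus the doubly-counted overlap 90.13 mm² gives 313.18 mm² — area = 313.18 mm². Checking containment: the cross-section at z = 4.16 is a subset of the cross-section at z = 3.84.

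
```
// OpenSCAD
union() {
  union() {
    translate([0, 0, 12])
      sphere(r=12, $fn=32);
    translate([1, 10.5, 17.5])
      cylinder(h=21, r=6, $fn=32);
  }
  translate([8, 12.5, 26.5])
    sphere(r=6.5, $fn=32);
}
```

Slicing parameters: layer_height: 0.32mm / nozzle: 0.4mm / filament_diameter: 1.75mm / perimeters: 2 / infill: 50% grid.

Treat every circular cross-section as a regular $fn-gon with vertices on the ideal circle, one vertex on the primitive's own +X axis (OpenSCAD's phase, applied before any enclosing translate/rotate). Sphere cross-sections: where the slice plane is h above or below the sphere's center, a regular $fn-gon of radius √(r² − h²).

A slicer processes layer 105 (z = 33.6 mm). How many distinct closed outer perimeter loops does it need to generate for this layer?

At z = 33.6 mm: the sphere is absent (|z−center|=21.600 > r=12); the r=6 cylinder at (1, 10.5) contributes a regular 32-gon of circumradius 6; Combining (union): only the r=6 cylinder at (1, 10.5) is present, so the union is just that shape — 1 connected region; the sphere at (8, 12.5) is not intersected at this z (|z−center|=7.100 > r=6.5); Combining (union): only the result so far is present, so the union is just that shape — 1 connected region. The result has 1 disconnected region.

1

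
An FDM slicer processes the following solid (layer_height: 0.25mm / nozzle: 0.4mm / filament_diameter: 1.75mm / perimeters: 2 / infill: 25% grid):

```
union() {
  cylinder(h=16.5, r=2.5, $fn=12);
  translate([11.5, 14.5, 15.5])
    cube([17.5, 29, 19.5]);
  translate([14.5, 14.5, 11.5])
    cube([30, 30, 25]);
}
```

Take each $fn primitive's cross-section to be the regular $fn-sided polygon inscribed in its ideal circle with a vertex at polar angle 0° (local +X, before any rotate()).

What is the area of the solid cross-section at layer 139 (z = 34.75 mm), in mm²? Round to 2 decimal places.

987.00 mm²

At z = 34.75 mm: the cylinder does not reach this height (z outside [0, 16.5]); the cube at (11.5, 14.5) (footprint 17.5×29) is included at this height (area 507.50 mm²); the 30×30 cube at (14.5, 14.5) contributes its full rectangle (area 900.00 mm²); Combining (union): the regions partially overlap — summed areas 1407.50 mm² minus the doubly-counted overlap 420.50 mm² gives 987.00 mm² — area = 987.00 mm². Overall, the cross-section is a single solid region. Net area = 987.00 mm².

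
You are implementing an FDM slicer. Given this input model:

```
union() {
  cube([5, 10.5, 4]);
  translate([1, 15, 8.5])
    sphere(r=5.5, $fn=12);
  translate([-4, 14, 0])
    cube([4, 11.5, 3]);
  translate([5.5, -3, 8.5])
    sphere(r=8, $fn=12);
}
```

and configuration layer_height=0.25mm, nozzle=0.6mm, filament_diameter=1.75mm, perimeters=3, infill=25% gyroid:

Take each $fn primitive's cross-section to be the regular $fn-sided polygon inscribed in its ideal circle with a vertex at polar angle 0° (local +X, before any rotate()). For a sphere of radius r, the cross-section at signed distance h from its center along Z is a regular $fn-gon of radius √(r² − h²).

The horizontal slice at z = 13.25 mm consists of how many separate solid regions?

At z = 13.25 mm: the cube is absent (z outside [0, 4]); the sphere at (1, 15): section is a regular 12-gon, circumradius = √(r²−h²) = √(5.5²−4.75²) = 2.773; the cube at (-4, 14) is absent (z outside [0, 3]); the r=8 sphere at (5.5, -3) slices to a regular 12-gon of circumradius 6.437 (√(r²−h²) with h=4.75 from center); Combining (union): the 2 present regions are separate (no shared area or edge), so areas and boundary lengths simply add and each stays a separate island — 2 connected regions. The result has 2 disconnected regions.

2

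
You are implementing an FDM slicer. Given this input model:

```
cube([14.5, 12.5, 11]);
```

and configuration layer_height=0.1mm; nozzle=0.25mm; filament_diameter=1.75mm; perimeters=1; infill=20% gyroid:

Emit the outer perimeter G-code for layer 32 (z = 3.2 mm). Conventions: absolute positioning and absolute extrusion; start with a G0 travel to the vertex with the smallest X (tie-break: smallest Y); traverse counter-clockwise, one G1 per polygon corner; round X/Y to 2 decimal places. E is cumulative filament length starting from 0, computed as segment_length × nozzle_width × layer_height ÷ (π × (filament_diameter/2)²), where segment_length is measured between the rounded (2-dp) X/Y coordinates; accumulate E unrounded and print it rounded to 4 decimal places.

At z = 3.2 mm: the cube is present — its section is the full 14.5×12.5 rectangle. The outline is a single polygon with 4 vertices. Extrusion per mm of travel: 0.25 × 0.1 / (π × 0.875²) = 0.010394. Accumulating E over each segment gives final E = 0.5613.

G0 X0.00 Y0.00 Z3.20
G1 X14.50 Y0.00 E0.1507
G1 X14.50 Y12.50 E0.2806
G1 X0.00 Y12.50 E0.4313
G1 X0.00 Y0.00 E0.5613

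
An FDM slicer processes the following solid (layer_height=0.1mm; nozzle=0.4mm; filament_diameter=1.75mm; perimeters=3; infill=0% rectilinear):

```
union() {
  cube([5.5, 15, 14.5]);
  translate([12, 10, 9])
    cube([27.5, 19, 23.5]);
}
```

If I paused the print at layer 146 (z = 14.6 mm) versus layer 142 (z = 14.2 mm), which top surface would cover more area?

Layer 146 (z = 14.6): the cube is not intersected at this z (z outside [0, 14.5]); the 27.5×19 cube at (12, 10) contributes its full rectangle (area 522.50 mm²); Merging all regions: only the 27.5×19 cube at (12, 10) is present, so the union is just that shape — area = 522.50 mm². So its area = 522.50 mm². Layer 142 (z = 14.2): the 5.5×15 cube contributes its full rectangle (area 82.50 mm²); the 27.5×19 cube at (12, 10) contributes its full rectangle (area 522.50 mm²); Merging all regions: the 2 present regions are separate (no shared area or edge), so areas and boundary lengths simply add and each stays a separate island — area = 605.00 mm². So its area = 605.00 mm². Layer 142 is larger (605.00 vs 522.50 mm²).

layer 142 (z = 14.2 mm)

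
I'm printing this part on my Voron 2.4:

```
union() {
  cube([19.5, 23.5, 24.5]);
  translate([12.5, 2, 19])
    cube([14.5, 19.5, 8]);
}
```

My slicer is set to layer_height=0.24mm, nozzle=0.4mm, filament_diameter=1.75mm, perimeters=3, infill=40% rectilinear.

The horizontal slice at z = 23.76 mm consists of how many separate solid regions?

At z = 23.76 mm: the 19.5×23.5 cube contributes its full rectangle; the cube at (12.5, 2) is present — its section is the full 14.5×19.5 rectangle; Merging all regions: the regions partially overlap (shared area 136.50 mm²), so overlapping operands fuse into one piece — 1 connected region. The result has 1 disconnected region.

1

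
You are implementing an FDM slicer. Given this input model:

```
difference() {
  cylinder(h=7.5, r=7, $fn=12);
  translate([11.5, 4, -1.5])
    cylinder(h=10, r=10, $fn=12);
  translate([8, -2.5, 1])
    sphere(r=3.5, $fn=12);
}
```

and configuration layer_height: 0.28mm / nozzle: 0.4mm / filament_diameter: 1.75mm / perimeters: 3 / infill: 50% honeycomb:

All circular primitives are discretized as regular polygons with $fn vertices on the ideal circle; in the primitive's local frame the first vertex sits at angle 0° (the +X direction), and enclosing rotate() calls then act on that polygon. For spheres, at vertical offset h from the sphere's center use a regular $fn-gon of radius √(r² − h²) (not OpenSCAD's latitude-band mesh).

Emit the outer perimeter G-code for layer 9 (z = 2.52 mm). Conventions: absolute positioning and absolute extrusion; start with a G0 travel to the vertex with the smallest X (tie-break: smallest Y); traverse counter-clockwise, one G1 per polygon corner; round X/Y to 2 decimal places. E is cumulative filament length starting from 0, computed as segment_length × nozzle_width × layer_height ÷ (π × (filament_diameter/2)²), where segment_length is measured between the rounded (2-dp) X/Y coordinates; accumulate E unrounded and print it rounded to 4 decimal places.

At z = 2.52 mm: the cylinder: section is a regular 12-gon, circumradius r=7; the r=10 cylinder at (11.5, 4) gives a regular 12-gon of circumradius 10 (constant along its height); the r=3.5 sphere at (8, -2.5) contributes a regular 12-gon of circumradius √(3.5²−1.52²) = 3.153; Taking the first minus the rest: starting from the r=7 cylinder, the r=10 cylinder at (11.5, 4) partially overlaps it — only the 33.62 mm² overlap (of its 300.00 mm²) is removed, clipping the outline; the r=3.5 sphere at (8, -2.5) partially overlaps it — only the 0.25 mm² overlap (of its 29.82 mm²) is removed, clipping the outline — 1 connected region. The outline is a single polygon with 14 vertices. Extrusion per mm of travel: 0.4 × 0.28 / (π × 0.875²) = 0.046564. Accumulating E over each segment gives final E = 1.9602.

G0 X-7.00 Y0.00 Z2.52
G1 X-6.06 Y-3.50 E0.1688
G1 X-3.50 Y-6.06 E0.3373
G1 X0.00 Y-7.00 E0.5061
G1 X3.50 Y-6.06 E0.6748
G1 X5.38 Y-4.18 E0.7986
G1 X5.27 Y-4.08 E0.8056
G1 X5.03 Y-3.19 E0.8485
G1 X2.84 Y-1.00 E0.9927
G1 X1.50 Y4.00 E1.2337
G1 X2.15 Y6.42 E1.3504
G1 X0.00 Y7.00 E1.4541
G1 X-3.50 Y6.06 E1.6229
G1 X-6.06 Y3.50 E1.7914
G1 X-7.00 Y0.00 E1.9602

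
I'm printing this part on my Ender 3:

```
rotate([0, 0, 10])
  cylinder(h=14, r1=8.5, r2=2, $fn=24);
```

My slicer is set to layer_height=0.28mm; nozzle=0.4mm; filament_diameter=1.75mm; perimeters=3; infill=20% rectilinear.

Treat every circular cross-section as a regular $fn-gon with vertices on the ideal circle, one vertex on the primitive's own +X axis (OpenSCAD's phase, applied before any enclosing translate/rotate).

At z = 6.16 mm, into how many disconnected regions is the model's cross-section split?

1

At z = 6.16 mm: the cone (r1=8.5→r2=2) has section circumradius 5.640 here — a regular 24-gon; (rotated 10° about Z; rotation is an isometry so areas/perimeters/island counts are preserved). The result has 1 disconnected region.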